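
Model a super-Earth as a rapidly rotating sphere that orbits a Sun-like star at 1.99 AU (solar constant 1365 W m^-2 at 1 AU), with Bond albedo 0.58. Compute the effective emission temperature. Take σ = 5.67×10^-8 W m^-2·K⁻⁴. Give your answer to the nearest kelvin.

159 kelvin

By the inverse-square law, S = 1365/1.99² = 344.7 W m^-2.
Absorbed flux (global mean): S(1−α)/4 = 344.7·0.42/4 = 36.19 W m^-2.
Set σT⁴ = 36.19 → T = (36.19/σ)^(1/4) = 158.9 K.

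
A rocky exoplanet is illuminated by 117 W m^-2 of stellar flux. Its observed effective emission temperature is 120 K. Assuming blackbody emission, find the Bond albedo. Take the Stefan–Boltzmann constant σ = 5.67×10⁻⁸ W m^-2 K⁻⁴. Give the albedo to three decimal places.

Energy balance: S(1−α)/4 = σT⁴, so 1−α = 4σT⁴/S.
σT⁴ = 11.76 W m^-2, so 4σT⁴ = 47.03 W m^-2.
Hence α = 1 − 47.03/117.0 = 0.5980.

0.598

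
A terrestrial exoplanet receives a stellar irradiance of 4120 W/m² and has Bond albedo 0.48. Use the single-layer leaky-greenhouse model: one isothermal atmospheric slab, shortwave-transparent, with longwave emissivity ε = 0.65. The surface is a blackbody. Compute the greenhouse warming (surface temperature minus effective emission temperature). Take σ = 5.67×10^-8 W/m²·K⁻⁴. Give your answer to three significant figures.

32.2 kelvin

Effective emission temperature (TOA balance): σT_e⁴ = S(1−α)/4 = 535.6 W/m² → T_e = 311.8 K.
Surface balance with a leaky layer gives σT_s⁴ = σT_e⁴·2/(2−ε), so T_s = T_e·[2/(2−0.65)]^(1/4) = 343.9 K.
T_s − T_e = 343.9 − 311.8 = 32.19 K.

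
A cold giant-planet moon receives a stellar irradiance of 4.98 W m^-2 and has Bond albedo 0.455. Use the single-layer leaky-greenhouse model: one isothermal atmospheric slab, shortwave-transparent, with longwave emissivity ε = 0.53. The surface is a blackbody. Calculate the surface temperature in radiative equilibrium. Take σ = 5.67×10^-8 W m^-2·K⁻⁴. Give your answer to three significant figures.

The planet radiates to space at T_e = [S(1−α)/(4σ)]^(1/4) = 58.82 K.
Surface balance with a leaky layer gives σT_s⁴ = σT_e⁴·2/(2−ε), so T_s = T_e·[2/(2−0.53)]^(1/4) = 63.52 K.

63.5 K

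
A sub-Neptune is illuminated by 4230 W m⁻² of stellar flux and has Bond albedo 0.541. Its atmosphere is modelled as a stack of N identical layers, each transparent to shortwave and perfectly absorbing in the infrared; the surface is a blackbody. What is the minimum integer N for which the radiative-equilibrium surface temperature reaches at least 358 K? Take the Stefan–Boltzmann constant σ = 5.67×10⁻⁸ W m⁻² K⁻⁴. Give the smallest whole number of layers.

The effective emission temperature is T_e = [S(1−α)/(4σ)]^¼ = 304.2 K.
T_s = (N+1)^(1/4)·T_e ≥ 358 K requires N+1 ≥ (T_s/T_e)⁴ = (358/304.2)⁴ = 1.919.
Rounding up, N = 1.

1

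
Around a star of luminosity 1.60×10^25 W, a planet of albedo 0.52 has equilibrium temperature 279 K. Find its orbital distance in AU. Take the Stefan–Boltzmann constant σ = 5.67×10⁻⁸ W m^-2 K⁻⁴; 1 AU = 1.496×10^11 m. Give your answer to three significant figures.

Energy balance gives S = 4σT⁴/(1−α) = 2863 W m^-2.
S = L/(4πd²) → d = √(L/4πS) = √(1.60×10^25/(4π·2863)) = 2.109×10^10 m = 0.1410 AU.

0.141 AU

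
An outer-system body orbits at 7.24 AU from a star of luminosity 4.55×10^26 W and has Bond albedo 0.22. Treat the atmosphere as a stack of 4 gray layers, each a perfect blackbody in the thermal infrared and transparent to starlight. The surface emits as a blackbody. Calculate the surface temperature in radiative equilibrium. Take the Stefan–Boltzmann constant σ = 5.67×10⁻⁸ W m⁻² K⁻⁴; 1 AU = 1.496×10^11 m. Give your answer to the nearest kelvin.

152 K

d = 7.24 × 1.496×10^11 m = 1.083×10^12 m.
Flux at the orbit: S = L/(4πd²) = 4.55×10^26/(4π·(1.08×10^12)²) = 30.86 W m⁻².
OLR = S(1−α)/4 = 6.019 W m⁻²; the top layer radiates at T_e = 101.5 K.
For an N-layer opaque stack, T_s⁴ = (N+1)T_e⁴, hence T_s = (5)^(1/4)×101.5 K = 151.8 K.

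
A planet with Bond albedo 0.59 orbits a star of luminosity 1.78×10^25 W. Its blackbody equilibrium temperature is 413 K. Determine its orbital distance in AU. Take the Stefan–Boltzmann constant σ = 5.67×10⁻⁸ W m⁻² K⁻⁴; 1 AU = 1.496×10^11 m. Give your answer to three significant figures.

Energy balance gives S = 4σT⁴/(1−α) = 16090 W m⁻².
From L = 4πd²S, d = √(1.78×10^25/(4π·16090)) = 9.382×10^9 m = 0.06271 AU.

0.0627 AU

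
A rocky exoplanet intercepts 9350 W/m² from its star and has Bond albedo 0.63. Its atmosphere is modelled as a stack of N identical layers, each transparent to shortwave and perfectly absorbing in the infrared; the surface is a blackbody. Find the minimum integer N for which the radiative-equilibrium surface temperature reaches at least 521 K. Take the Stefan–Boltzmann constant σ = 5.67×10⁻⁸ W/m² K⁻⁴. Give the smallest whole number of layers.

4

The effective emission temperature is T_e = [S(1−α)/(4σ)]^¼ = 351.4 K.
Need (N+1)T_e⁴ ≥ T_s⁴, i.e. N+1 ≥ (521/351.4)⁴ = 4.830.
So N ≥ 3.830; the smallest integer is N = 4.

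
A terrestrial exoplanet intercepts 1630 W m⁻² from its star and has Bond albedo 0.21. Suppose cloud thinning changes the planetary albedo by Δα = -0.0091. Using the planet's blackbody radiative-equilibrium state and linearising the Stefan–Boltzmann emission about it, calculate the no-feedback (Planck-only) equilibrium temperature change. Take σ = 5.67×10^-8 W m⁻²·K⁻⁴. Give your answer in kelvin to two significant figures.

0.79 kelvin

Unperturbed T_e = [1630·(1−0.21)/(4σ)]^¼ = 274.5 K.
ΔF = −(S/4)Δα = −(1630/4)×(-0.0091) = 3.708 W m⁻².
Planck response: λ_P = 4σT_e³ = 4·5.67×10⁻⁸·(274.5)³ = 4.691 W m⁻²/K.
So ΔT₀ = 3.708/4.691 = 0.790 K.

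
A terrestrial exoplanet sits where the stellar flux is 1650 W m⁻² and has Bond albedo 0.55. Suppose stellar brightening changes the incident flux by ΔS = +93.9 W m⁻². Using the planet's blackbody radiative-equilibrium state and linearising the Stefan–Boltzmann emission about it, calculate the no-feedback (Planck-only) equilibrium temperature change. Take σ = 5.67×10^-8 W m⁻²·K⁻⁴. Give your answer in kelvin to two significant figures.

3.4 K

Reference equilibrium: T_e = [S(1−α)/(4σ)]^(1/4) = 239.2 K.
Only a fraction (1−α) is absorbed and it's spread over 4πR², so ΔF = (1−α)ΔS/4 = 10.56 W m⁻².
Linearising σT⁴ gives d(σT⁴)/dT = 4σT_e³ = 3.104 W m⁻² per K.
Hence the no-feedback warming is ΔF/(4σT_e³) = 3.40 K.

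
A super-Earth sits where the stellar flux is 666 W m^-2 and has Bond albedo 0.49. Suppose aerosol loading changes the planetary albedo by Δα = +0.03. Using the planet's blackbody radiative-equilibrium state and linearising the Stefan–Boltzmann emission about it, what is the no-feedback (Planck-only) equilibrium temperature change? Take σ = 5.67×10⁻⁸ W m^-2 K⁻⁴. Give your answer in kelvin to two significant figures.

-2.9 K

Reference equilibrium: T_e = [S(1−α)/(4σ)]^(1/4) = 196.7 K.
The change in absorbed flux is Δ[S(1−α)/4] = −SΔα/4 = -4.995 W m^-2.
Linearising σT⁴ gives d(σT⁴)/dT = 4σT_e³ = 1.727 W m^-2 per K.
Hence the no-feedback warming is ΔF/(4σT_e³) = -2.89 K.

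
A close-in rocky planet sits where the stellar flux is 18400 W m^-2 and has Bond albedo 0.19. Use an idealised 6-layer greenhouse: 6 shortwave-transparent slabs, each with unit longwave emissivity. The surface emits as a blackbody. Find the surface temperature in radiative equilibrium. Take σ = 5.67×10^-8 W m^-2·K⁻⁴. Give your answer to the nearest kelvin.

The effective emission temperature is T_e = [S(1−α)/(4σ)]^¼ = 506.3 K.
For an N-layer opaque stack, T_s⁴ = (N+1)T_e⁴, hence T_s = (7)^(1/4)×506.3 K = 823.5 K.

824 K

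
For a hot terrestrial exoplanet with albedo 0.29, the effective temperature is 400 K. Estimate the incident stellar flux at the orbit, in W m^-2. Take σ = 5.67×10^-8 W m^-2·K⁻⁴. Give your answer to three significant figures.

Invert the energy balance for S: S = 4σT⁴/(1−α).
σT⁴ = 5.67×10⁻⁸·(400)⁴ = 1452 W m^-2.
S = 4·1452/0.71 = 8178 W m^-2.

8180 W m^-2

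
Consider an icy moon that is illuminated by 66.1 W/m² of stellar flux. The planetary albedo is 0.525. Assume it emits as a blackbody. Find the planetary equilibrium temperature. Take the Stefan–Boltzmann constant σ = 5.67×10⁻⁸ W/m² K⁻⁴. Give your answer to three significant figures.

108 K

Absorbed flux (global mean): S(1−α)/4 = 66.10·0.475/4 = 7.849 W/m².
In equilibrium σT⁴ equals this, so T = 108.5 K.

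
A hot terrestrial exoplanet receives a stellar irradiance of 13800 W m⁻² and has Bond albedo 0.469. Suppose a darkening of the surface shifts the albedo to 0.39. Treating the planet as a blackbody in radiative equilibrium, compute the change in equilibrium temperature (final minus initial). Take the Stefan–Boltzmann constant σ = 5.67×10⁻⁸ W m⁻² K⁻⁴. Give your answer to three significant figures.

15.0 K

Initial: T₁ = [S(1−0.469)/(4σ)]^(1/4) = 424.0 K.
Final:   T₂ = [S(1−0.39)/(4σ)]^(1/4) = 438.9 K.
Change: 438.9 − 424.0 = 14.96 K.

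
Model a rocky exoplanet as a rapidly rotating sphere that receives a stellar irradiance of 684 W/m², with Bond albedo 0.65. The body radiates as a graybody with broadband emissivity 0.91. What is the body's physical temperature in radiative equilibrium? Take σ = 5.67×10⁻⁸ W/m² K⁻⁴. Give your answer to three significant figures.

Averaging over the sphere, the absorbed flux is S(1−α)/4 = 59.85 W/m².
Radiative balance εσT⁴ = 59.85 gives T = [59.85/(0.91·σ)]^(1/4) = 184.5 K.

185 kelvin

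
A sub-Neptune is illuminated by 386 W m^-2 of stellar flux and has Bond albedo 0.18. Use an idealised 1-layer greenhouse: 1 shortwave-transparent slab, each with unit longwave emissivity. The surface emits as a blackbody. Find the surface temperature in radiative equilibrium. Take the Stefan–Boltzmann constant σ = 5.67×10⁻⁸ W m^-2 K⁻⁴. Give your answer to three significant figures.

The effective emission temperature is T_e = [S(1−α)/(4σ)]^¼ = 193.3 K.
For an N-layer opaque stack, T_s⁴ = (N+1)T_e⁴, hence T_s = (2)^(1/4)×193.3 K = 229.9 K.

230 K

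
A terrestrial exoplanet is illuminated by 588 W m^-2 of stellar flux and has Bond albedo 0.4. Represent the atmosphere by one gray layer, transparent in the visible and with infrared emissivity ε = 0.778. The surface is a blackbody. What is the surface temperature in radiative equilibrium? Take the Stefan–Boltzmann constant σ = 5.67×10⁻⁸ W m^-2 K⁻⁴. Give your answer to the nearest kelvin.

225 K

At the top of the atmosphere, σT_e⁴ = S(1−α)/4 = 88.20 W m^-2, giving T_e = 198.6 K.
Surface balance with a leaky layer gives σT_s⁴ = σT_e⁴·2/(2−ε), so T_s = T_e·[2/(2−0.778)]^(1/4) = 224.6 K.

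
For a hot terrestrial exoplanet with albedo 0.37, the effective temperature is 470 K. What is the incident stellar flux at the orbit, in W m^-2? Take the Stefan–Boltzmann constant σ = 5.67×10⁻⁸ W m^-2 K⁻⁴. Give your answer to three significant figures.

17600 W m^-2

From S(1−α)/4 = σT⁴: S = 4σT⁴/(1−α).
The emitted flux is σT⁴ = 2767 W m^-2.
S = 4·2767/0.63 = 17570 W m^-2.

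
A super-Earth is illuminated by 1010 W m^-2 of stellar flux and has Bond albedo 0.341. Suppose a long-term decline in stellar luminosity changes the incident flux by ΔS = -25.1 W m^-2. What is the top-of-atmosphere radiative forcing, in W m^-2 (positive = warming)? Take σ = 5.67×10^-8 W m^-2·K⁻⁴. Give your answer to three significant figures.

-4.14 W m^-2

TOA radiative forcing: ΔF = (1−α)ΔS/4 = 0.659·(-25.1)/4 = -4.135 W m^-2.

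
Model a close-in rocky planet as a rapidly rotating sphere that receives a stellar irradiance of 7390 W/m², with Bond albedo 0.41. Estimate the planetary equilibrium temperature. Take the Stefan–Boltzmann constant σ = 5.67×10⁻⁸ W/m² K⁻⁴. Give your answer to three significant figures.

The planet absorbs (1−α)S over its disc πR² and re-emits over 4πR², so the mean absorbed flux is (1−0.41)·7390/4 = 1090 W/m².
In equilibrium σT⁴ equals this, so T = 372.4 K.

372 K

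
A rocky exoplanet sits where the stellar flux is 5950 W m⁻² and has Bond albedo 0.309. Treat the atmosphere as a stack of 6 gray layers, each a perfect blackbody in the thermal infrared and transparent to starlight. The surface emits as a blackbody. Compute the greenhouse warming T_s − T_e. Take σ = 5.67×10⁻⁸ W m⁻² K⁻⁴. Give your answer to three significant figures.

Top-of-atmosphere balance: σT_e⁴ = S(1−α)/4 = 1028 W m⁻² → T_e = 366.9 K.
Surface: T_s = (7)^¼·T_e = 596.8 K.
Warming: T_s − T_e = 229.9 K.

230 K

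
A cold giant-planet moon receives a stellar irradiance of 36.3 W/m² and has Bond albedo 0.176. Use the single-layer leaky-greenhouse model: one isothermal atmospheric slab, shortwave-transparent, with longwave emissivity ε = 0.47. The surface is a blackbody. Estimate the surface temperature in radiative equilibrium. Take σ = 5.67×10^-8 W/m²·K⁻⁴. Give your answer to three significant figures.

115 K

At the top of the atmosphere, σT_e⁴ = S(1−α)/4 = 7.478 W/m², giving T_e = 107.2 K.
The surface balance (absorbed SW + ε·downward IR = σT_s⁴) with T_a⁴ = T_s⁴/2 reduces to T_s = T_e·[2/(2−ε)]^¼ = 114.6 K.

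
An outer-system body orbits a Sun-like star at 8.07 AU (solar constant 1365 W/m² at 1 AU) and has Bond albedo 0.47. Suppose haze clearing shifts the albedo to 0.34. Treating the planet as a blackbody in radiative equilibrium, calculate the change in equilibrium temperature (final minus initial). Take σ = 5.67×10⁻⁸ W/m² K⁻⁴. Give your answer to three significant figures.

4.72 K

Flux at the orbit: S = 1365/(8.07)² = 20.96 W/m².
Before: T₁ = [20.96·0.53/(4σ)]^(1/4) = 83.66 K.
With α = 0.34, T₂ = 88.37 K.
Change: 88.37 − 83.66 = 4.716 K.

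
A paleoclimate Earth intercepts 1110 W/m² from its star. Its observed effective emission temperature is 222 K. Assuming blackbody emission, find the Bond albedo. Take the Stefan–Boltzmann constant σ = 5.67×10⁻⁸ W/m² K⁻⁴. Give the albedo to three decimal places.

Rearranging the radiative balance, α = 1 − 4σT⁴/S.
4σT⁴ = 4·5.67×10⁻⁸·(222)⁴ = 550.9 W/m².
1−α = 550.9/1110 = 0.4963, so α = 0.5037.

0.504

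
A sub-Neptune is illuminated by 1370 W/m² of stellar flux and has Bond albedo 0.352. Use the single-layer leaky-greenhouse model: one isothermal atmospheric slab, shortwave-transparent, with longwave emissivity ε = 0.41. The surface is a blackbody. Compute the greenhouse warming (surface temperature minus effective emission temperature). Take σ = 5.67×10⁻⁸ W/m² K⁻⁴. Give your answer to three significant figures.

The planet radiates to space at T_e = [S(1−α)/(4σ)]^(1/4) = 250.1 K.
The surface balance (absorbed SW + ε·downward IR = σT_s⁴) with T_a⁴ = T_s⁴/2 reduces to T_s = T_e·[2/(2−ε)]^¼ = 264.9 K.
Greenhouse warming: T_s − T_e = 14.77 K.

14.8 K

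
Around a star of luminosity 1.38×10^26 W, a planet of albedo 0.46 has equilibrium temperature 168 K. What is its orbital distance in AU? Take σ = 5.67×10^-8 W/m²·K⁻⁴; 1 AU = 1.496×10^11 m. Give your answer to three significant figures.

1.21 AU

Energy balance gives S = 4σT⁴/(1−α) = 334.6 W/m².
S = L/(4πd²) → d = √(L/4πS) = √(1.38×10^26/(4π·334.6)) = 1.812×10^11 m = 1.211 AU.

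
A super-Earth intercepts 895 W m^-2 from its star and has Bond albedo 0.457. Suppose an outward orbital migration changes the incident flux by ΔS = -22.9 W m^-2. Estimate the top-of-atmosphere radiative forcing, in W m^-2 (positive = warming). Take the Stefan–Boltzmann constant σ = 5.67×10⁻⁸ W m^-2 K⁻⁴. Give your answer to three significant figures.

Only a fraction (1−α) is absorbed and it's spread over 4πR², so ΔF = (1−α)ΔS/4 = -3.109 W m^-2.

-3.11 W m^-2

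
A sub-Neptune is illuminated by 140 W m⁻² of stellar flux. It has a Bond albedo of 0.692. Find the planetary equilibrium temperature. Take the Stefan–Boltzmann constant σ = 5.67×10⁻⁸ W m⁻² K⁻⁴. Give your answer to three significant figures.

117 K

Absorbed flux (global mean): S(1−α)/4 = 140.0·0.308/4 = 10.78 W m⁻².
In equilibrium σT⁴ equals this, so T = 117.4 K.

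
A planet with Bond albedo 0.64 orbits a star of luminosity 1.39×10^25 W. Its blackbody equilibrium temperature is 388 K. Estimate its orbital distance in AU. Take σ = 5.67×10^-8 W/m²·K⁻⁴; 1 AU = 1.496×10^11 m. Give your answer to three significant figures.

0.0588 AU

Energy balance gives S = 4σT⁴/(1−α) = 14280 W/m².
From L = 4πd²S, d = √(1.39×10^25/(4π·14280)) = 8.802×10^9 m = 0.05884 AU.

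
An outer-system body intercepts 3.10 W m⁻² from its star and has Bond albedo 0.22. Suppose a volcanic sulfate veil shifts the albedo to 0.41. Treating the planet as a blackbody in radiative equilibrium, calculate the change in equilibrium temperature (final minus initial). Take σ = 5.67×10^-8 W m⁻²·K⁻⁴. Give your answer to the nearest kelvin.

-4 K

With α = 0.22, T₁ = 57.14 K.
Final:   T₂ = [S(1−0.41)/(4σ)]^(1/4) = 53.29 K.
Change: 53.29 − 57.14 = -3.852 K.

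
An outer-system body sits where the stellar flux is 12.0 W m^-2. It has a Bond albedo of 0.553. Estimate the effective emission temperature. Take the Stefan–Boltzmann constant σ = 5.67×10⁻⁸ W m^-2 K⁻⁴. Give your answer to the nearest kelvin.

70 K

Averaging over the sphere, the absorbed flux is S(1−α)/4 = 1.341 W m^-2.
Set σT⁴ = 1.341 → T = (1.341/σ)^(1/4) = 69.74 K.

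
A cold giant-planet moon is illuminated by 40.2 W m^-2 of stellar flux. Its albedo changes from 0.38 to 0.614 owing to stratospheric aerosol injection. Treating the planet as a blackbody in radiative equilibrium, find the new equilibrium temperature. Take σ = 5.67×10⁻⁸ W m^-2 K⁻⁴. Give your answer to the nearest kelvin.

91 K

With the new albedo, S(1−α₂)/4 = 3.879 W m^-2, so T₂ = 90.95 K.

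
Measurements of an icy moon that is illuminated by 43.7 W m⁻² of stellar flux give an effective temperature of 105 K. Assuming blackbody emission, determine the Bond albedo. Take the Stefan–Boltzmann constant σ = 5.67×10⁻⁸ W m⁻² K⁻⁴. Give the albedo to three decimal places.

Energy balance: S(1−α)/4 = σT⁴, so 1−α = 4σT⁴/S.
σT⁴ = 6.892 W m⁻², so 4σT⁴ = 27.57 W m⁻².
Hence α = 1 − 27.57/43.70 = 0.3692.

0.369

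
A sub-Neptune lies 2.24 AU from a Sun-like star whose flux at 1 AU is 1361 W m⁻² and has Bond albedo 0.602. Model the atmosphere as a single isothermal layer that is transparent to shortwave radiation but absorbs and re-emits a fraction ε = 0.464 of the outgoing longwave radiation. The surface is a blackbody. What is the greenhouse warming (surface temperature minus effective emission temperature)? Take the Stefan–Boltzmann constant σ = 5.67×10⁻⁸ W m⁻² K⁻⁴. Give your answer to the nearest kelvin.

Flux at the orbit: S = 1361/(2.24)² = 271.2 W m⁻².
The planet radiates to space at T_e = [S(1−α)/(4σ)]^(1/4) = 147.7 K.
For a single slab of emissivity ε, T_s⁴ = 2T_e⁴/(2−ε); thus T_s = 147.7·(1.302)^(1/4) = 157.8 K.
T_s − T_e = 157.8 − 147.7 = 10.08 K.

10 K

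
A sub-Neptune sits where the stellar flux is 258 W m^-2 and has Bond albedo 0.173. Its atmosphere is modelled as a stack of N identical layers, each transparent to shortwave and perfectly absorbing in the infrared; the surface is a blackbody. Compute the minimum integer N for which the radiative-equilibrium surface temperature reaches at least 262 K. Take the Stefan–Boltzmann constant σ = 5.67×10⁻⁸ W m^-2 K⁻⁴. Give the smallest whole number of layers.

5

The effective emission temperature is T_e = [S(1−α)/(4σ)]^¼ = 175.1 K.
Since T_s⁴ = (N+1)T_e⁴, we need N ≥ (T_s/T_e)⁴ − 1 = 4.009.
Rounding up, N = 5.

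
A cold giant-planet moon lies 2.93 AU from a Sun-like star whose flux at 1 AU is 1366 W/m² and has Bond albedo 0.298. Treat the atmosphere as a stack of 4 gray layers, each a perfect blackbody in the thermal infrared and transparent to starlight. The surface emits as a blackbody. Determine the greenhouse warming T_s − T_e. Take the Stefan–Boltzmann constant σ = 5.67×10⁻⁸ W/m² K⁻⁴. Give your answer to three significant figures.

Irradiance scales as 1/d², so S = 1366 W/m² × (1/2.93)² = 159.1 W/m².
The effective emission temperature is T_e = [S(1−α)/(4σ)]^¼ = 149.0 K.
T_s = (N+1)^(1/4)·T_e = 222.8 K.
Warming: T_s − T_e = 73.79 K.

73.8 K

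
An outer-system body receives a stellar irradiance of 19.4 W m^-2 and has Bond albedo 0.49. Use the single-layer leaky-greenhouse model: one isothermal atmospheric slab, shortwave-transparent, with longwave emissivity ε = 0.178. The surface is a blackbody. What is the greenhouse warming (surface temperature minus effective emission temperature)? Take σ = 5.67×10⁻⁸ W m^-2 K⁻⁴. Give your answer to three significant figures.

The planet radiates to space at T_e = [S(1−α)/(4σ)]^(1/4) = 81.27 K.
Surface balance with a leaky layer gives σT_s⁴ = σT_e⁴·2/(2−ε), so T_s = T_e·[2/(2−0.178)]^(1/4) = 83.19 K.
The atmosphere warms the surface by 1.916 K.

1.92 K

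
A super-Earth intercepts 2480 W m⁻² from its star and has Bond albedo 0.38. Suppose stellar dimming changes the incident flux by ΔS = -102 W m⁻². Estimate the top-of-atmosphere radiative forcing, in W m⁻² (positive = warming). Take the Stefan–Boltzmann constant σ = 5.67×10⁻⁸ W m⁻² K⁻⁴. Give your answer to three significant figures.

-15.8 W m⁻²

Only a fraction (1−α) is absorbed and it's spread over 4πR², so ΔF = (1−α)ΔS/4 = -15.81 W m⁻².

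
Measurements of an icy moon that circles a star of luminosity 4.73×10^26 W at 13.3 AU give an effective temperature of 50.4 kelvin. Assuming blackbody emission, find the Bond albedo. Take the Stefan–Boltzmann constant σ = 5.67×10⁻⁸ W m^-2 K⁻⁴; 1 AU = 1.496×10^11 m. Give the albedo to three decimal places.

d = 13.3 × 1.496×10^11 m = 1.990×10^12 m.
Flux at the orbit: S = L/(4πd²) = 4.73×10^26/(4π·(1.99×10^12)²) = 9.508 W m^-2.
From σT⁴ = S(1−α)/4 we invert for α: 1−α = 4σT⁴/S.
4σT⁴ = 4·5.67×10⁻⁸·(50.4)⁴ = 1.463 W m^-2.
1−α = 1.463/9.508 = 0.1539, so α = 0.8461.

0.846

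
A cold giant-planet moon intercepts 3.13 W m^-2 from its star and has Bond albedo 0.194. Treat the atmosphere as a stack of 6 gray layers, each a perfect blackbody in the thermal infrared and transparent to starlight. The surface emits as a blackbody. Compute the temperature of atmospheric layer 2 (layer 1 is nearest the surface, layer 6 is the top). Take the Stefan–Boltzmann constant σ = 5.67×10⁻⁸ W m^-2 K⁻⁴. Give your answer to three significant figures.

86.4 kelvin

The effective emission temperature is T_e = [S(1−α)/(4σ)]^¼ = 57.75 K.
In the N-layer model, layer k (counted from the surface) has T_k = (N+1−k)^(1/4)·T_e.
With k = 2: T_2 = (6+1−2)^¼·57.75 K = 86.36 K.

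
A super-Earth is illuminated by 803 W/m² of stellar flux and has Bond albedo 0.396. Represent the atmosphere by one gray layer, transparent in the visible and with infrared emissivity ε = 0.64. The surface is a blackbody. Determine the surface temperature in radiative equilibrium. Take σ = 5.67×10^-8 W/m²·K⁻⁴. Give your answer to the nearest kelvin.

Effective emission temperature (TOA balance): σT_e⁴ = S(1−α)/4 = 121.3 W/m² → T_e = 215.0 K.
For a single slab of emissivity ε, T_s⁴ = 2T_e⁴/(2−ε); thus T_s = 215.0·(1.471)^(1/4) = 236.8 K.

237 K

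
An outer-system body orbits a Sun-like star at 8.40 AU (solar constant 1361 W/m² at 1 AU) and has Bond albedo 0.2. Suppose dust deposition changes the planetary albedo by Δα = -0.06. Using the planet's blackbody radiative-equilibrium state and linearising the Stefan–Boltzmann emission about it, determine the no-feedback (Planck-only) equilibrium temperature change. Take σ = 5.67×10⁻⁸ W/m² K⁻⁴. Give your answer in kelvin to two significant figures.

Flux at the orbit: S = 1361/(8.40)² = 19.29 W/m².
Reference equilibrium: T_e = [S(1−α)/(4σ)]^(1/4) = 90.82 K.
The change in absorbed flux is Δ[S(1−α)/4] = −SΔα/4 = 0.2893 W/m².
Linearising σT⁴ gives d(σT⁴)/dT = 4σT_e³ = 0.1699 W/m² per K.
So ΔT₀ = 0.2893/0.1699 = 1.70 K.

1.7 kelvin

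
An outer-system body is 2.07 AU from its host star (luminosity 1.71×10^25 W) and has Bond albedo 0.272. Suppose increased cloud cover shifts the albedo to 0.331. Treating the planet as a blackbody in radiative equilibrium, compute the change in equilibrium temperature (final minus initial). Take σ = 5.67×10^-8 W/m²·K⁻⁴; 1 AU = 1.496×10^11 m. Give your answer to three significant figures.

Orbital distance: d = 2.07 AU = 3.097×10^11 m.
Spreading L over a sphere of radius d: S = 1.71×10^25/(4π·3.10×10^11²) = 14.19 W/m².
Before: T₁ = [14.19·0.728/(4σ)]^(1/4) = 82.15 K.
Final:   T₂ = [S(1−0.331)/(4σ)]^(1/4) = 80.43 K.
Change: 80.43 − 82.15 = -1.718 K.

-1.72 K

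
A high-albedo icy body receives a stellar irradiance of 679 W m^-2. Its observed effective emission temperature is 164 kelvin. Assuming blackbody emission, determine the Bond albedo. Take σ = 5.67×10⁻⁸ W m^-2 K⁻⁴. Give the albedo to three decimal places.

From σT⁴ = S(1−α)/4 we invert for α: 1−α = 4σT⁴/S.
σT⁴ = 41.02 W m^-2, so 4σT⁴ = 164.1 W m^-2.
1−α = 164.1/679.0 = 0.2416, so α = 0.7584.

0.758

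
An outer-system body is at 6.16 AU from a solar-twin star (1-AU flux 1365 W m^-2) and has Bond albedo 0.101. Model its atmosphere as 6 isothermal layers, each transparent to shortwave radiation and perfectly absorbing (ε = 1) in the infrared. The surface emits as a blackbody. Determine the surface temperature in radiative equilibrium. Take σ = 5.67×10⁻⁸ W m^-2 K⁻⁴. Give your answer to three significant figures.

Irradiance scales as 1/d², so S = 1365 W m^-2 × (1/6.16)² = 35.97 W m^-2.
Top-of-atmosphere balance: σT_e⁴ = S(1−α)/4 = 8.085 W m^-2 → T_e = 109.3 K.
With N = 6 opaque layers, T_s = (N+1)^(1/4)·T_e = 7^(1/4)·109.3 = 177.7 K.

178 K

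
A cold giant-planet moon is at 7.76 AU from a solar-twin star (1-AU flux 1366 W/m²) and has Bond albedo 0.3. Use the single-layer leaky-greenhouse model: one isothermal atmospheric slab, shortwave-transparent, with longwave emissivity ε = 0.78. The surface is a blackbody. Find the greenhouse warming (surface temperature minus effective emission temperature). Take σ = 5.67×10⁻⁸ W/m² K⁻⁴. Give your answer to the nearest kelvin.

12 kelvin

By the inverse-square law, S = 1366/7.76² = 22.68 W/m².
The planet radiates to space at T_e = [S(1−α)/(4σ)]^(1/4) = 91.47 K.
Surface balance with a leaky layer gives σT_s⁴ = σT_e⁴·2/(2−ε), so T_s = T_e·[2/(2−0.78)]^(1/4) = 103.5 K.
T_s − T_e = 103.5 − 91.47 = 12.03 K.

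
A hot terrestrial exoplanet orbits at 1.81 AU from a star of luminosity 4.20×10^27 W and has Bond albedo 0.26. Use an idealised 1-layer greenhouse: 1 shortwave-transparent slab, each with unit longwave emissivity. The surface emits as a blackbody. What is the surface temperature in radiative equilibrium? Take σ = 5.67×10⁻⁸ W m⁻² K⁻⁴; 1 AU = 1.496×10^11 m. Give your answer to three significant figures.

415 K

Orbital distance: d = 1.81 AU = 2.708×10^11 m.
Flux at the orbit: S = L/(4πd²) = 4.20×10^27/(4π·(2.71×10^11)²) = 4558 W m⁻².
OLR = S(1−α)/4 = 843.3 W m⁻²; the top layer radiates at T_e = 349.2 K.
Layer-by-layer balance gives σT_s⁴ = (N+1)σT_e⁴, so T_s = 2^¼·349.2 = 415.3 K.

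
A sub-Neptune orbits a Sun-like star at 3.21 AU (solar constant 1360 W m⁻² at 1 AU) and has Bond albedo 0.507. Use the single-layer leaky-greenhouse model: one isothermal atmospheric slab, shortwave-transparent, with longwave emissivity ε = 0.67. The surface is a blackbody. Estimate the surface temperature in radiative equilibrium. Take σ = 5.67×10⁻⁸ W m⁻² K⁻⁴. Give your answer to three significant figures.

By the inverse-square law, S = 1360/3.21² = 132.0 W m⁻².
Effective emission temperature (TOA balance): σT_e⁴ = S(1−α)/4 = 16.27 W m⁻² → T_e = 130.1 K.
The surface balance (absorbed SW + ε·downward IR = σT_s⁴) with T_a⁴ = T_s⁴/2 reduces to T_s = T_e·[2/(2−ε)]^¼ = 144.1 K.

144 kelvin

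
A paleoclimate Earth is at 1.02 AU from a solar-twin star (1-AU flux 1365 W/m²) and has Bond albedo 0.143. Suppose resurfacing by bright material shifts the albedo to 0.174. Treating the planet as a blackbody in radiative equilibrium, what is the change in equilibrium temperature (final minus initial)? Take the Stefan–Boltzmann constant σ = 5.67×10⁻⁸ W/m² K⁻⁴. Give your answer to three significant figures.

-2.43 K

By the inverse-square law, S = 1365/1.02² = 1312 W/m².
With α = 0.143, T₁ = 265.3 K.
Final:   T₂ = [S(1−0.174)/(4σ)]^(1/4) = 262.9 K.
ΔT = T₂ − T₁ = -2.433 K.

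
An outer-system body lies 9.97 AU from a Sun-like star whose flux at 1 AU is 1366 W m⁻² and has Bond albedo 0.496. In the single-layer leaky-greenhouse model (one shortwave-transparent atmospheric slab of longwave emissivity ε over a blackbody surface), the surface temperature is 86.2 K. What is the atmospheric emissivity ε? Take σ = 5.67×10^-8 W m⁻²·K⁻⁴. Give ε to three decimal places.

Flux at the orbit: S = 1366/(9.97)² = 13.74 W m⁻².
First, T_e = [13.74·(1−0.496)/(4σ)]^(1/4) = 74.34 K.
Inverting T_s⁴ = 2T_e⁴/(2−ε): (T_e/T_s)⁴ = 0.5531, so ε = 2(1 − 0.5531) = 0.8938.

0.894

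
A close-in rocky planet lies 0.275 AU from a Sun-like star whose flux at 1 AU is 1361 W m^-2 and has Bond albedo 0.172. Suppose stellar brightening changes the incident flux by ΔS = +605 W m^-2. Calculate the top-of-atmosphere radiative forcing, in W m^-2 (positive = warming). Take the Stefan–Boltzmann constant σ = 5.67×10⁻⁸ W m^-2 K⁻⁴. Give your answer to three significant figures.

125 W m^-2

By the inverse-square law, S = 1361/0.275² = 18000 W m^-2.
Only a fraction (1−α) is absorbed and it's spread over 4πR², so ΔF = (1−α)ΔS/4 = 125.2 W m^-2.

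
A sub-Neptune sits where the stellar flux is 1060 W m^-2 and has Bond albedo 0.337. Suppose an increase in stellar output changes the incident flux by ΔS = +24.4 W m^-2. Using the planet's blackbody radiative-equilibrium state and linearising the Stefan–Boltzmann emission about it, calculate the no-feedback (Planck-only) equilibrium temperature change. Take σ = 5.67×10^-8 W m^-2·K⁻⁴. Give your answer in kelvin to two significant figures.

1.4 kelvin

The baseline emission temperature is T_e = 235.9 K.
ΔF = Δ[S(1−α)]/4 = (1−0.337)·+24.4/4 = 4.044 W m^-2.
The Planck feedback parameter is 4σT_e³ = 2.979 W m^-2/K.
ΔT₀ = ΔF/λ_P = 4.044/2.979 = 1.36 K.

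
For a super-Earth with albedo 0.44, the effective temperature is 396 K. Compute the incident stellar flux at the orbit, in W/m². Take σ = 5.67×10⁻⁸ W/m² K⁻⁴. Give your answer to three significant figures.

9960 W/m²

From S(1−α)/4 = σT⁴: S = 4σT⁴/(1−α).
σT⁴ = 5.67×10⁻⁸·(396)⁴ = 1394 W/m².
So S = 4×1394/(1−0.44) = 9959 W/m².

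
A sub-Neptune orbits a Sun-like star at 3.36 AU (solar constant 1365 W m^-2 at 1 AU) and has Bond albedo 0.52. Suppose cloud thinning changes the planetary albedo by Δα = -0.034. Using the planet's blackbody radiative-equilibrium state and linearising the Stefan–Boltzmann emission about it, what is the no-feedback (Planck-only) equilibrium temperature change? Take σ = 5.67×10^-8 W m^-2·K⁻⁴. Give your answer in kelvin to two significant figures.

2.2 K

Irradiance scales as 1/d², so S = 1365 W m^-2 × (1/3.36)² = 120.9 W m^-2.
The baseline emission temperature is T_e = 126.5 K.
TOA radiative forcing: ΔF = −S·Δα/4 = −120.9·(-0.034)/4 = 1.028 W m^-2.
Linearising σT⁴ gives d(σT⁴)/dT = 4σT_e³ = 0.4589 W m^-2 per K.
Hence the no-feedback warming is ΔF/(4σT_e³) = 2.24 K.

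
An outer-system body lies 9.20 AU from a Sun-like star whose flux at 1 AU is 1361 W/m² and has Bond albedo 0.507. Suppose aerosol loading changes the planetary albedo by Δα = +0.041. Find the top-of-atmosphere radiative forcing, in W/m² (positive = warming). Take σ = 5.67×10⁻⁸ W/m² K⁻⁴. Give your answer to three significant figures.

By the inverse-square law, S = 1361/9.20² = 16.08 W/m².
ΔF = −(S/4)Δα = −(16.08/4)×(+0.041) = -0.1648 W/m².

-0.165 W/m²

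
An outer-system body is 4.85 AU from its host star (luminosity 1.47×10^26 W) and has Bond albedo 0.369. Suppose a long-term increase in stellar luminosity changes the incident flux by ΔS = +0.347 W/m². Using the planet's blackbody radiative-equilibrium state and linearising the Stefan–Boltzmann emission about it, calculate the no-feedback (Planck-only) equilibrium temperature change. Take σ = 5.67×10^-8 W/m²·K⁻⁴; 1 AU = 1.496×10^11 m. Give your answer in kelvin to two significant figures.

Orbital distance: d = 4.85 AU = 7.256×10^11 m.
Spreading L over a sphere of radius d: S = 1.47×10^26/(4π·7.26×10^11²) = 22.22 W/m².
Reference equilibrium: T_e = [S(1−α)/(4σ)]^(1/4) = 88.67 K.
ΔF = Δ[S(1−α)]/4 = (1−0.369)·+0.347/4 = 0.05474 W/m².
The Planck feedback parameter is 4σT_e³ = 0.1581 W/m²/K.
ΔT₀ = ΔF/λ_P = 0.05474/0.1581 = 0.346 K.

0.35 K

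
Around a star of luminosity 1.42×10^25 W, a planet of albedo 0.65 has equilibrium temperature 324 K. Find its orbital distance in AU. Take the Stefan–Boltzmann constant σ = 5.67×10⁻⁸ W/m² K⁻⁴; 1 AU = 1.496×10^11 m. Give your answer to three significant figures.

0.0841 AU

Energy balance gives S = 4σT⁴/(1−α) = 7141 W/m².
From L = 4πd²S, d = √(1.42×10^25/(4π·7141)) = 1.258×10^10 m = 0.08409 AU.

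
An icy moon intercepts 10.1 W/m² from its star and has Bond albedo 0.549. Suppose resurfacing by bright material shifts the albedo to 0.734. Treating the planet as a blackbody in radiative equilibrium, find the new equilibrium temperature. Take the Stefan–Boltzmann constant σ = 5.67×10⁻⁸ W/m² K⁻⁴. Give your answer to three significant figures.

58.7 K

T₂ = [S(1−α₂)/(4σ)]^(1/4) = [10.10·0.266/(4σ)]^(1/4) = 58.67 K.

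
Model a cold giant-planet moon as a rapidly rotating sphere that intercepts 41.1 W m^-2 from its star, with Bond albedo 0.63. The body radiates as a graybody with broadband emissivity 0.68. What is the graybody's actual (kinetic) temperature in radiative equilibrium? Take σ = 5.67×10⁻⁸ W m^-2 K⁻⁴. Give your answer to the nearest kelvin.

Averaging over the sphere, the absorbed flux is S(1−α)/4 = 3.802 W m^-2.
Equating to εσT⁴ with ε = 0.68: T = (3.802/0.68σ)^(1/4) = 99.65 K.

100 K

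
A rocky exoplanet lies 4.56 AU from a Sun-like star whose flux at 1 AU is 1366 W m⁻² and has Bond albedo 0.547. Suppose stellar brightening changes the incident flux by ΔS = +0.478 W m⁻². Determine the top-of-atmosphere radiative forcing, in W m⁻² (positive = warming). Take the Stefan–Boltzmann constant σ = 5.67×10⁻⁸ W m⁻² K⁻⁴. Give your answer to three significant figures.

Flux at the orbit: S = 1366/(4.56)² = 65.69 W m⁻².
ΔF = Δ[S(1−α)]/4 = (1−0.547)·+0.478/4 = 0.05413 W m⁻².

0.0541 W m⁻²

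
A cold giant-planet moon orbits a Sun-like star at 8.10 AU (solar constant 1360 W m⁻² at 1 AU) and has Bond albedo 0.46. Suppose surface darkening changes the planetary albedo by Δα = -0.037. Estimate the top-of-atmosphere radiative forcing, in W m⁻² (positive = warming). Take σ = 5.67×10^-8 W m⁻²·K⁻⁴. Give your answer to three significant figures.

By the inverse-square law, S = 1360/8.10² = 20.73 W m⁻².
ΔF = −(S/4)Δα = −(20.73/4)×(-0.037) = 0.1917 W m⁻².

0.192 W m⁻²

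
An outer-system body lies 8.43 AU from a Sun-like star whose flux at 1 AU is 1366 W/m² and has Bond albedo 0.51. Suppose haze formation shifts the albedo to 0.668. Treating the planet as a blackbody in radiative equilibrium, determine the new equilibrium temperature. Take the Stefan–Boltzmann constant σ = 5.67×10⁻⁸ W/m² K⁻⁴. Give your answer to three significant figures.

Flux at the orbit: S = 1366/(8.43)² = 19.22 W/m².
With the new albedo, S(1−α₂)/4 = 1.595 W/m², so T₂ = 72.83 K.

72.8 K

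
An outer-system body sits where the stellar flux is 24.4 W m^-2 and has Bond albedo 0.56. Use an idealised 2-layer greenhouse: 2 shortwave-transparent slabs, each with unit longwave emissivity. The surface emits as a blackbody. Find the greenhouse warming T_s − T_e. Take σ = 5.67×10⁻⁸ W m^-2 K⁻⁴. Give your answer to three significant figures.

Top-of-atmosphere balance: σT_e⁴ = S(1−α)/4 = 2.684 W m^-2 → T_e = 82.95 K.
T_s = (N+1)^(1/4)·T_e = 109.2 K.
So the greenhouse effect raises the surface by 109.2 − 82.95 = 26.22 K.

26.2 K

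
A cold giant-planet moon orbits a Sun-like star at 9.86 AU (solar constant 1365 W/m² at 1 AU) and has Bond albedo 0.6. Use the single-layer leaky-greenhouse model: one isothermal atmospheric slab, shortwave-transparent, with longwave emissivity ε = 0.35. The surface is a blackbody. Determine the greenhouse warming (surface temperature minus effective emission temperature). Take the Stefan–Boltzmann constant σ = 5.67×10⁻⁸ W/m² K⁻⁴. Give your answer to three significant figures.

By the inverse-square law, S = 1365/9.86² = 14.04 W/m².
The planet radiates to space at T_e = [S(1−α)/(4σ)]^(1/4) = 70.54 K.
The surface balance (absorbed SW + ε·downward IR = σT_s⁴) with T_a⁴ = T_s⁴/2 reduces to T_s = T_e·[2/(2−ε)]^¼ = 74.02 K.
The atmosphere warms the surface by 3.475 K.

3.48 K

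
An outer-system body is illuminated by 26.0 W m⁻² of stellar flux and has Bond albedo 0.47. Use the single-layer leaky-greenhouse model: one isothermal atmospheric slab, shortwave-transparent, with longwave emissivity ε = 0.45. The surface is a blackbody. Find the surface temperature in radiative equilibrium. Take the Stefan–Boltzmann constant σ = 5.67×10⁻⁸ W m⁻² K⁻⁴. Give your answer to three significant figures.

Effective emission temperature (TOA balance): σT_e⁴ = S(1−α)/4 = 3.445 W m⁻² → T_e = 88.29 K.
For a single slab of emissivity ε, T_s⁴ = 2T_e⁴/(2−ε); thus T_s = 88.29·(1.29)^(1/4) = 94.10 K.

94.1 K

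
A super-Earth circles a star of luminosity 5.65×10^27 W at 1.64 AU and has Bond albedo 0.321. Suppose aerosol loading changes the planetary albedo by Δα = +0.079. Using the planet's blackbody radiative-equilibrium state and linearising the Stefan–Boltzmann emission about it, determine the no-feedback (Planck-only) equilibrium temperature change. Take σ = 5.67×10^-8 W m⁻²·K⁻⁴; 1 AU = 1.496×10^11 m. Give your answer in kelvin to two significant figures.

Orbital distance: d = 1.64 AU = 2.453×10^11 m.
Flux at the orbit: S = L/(4πd²) = 5.65×10^27/(4π·(2.45×10^11)²) = 7469 W m⁻².
Unperturbed T_e = [7469·(1−0.321)/(4σ)]^¼ = 386.7 K.
ΔF = −(S/4)Δα = −(7469/4)×(+0.079) = -147.5 W m⁻².
Planck response: λ_P = 4σT_e³ = 4·5.67×10⁻⁸·(386.7)³ = 13.12 W m⁻²/K.
ΔT₀ = ΔF/λ_P = -147.5/13.12 = -11.2 K.

-11 K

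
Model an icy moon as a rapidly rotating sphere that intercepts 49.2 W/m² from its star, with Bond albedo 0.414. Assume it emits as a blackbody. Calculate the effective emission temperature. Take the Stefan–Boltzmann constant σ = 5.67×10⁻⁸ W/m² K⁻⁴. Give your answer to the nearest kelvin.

106 K

Averaging over the sphere, the absorbed flux is S(1−α)/4 = 7.208 W/m².
Set σT⁴ = 7.208 → T = (7.208/σ)^(1/4) = 106.2 K.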